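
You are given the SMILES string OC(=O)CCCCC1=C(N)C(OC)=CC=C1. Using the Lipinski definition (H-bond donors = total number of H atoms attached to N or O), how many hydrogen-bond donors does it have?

Donors: find every N or O and count the H atoms it carries.
  atom 1 (O): bond orders sum to 1 → 1 H
  atom 3 (O): bond orders sum to 2 → 0 H
  atom 10 (N): bond orders sum to 1 → 2 H
  atom 12 (O): bond orders sum to 2 → 0 H
Lipinski HBD = 3.

3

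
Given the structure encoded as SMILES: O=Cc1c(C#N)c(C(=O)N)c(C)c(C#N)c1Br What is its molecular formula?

C11H6BrN3O2

Walk through each heavy atom and fill implicit hydrogens from standard valence (C 4, N 3, O 2, S 2, halogen 1); for lowercase aromatic atoms, an aromatic c carries 1 H when it has two neighbours and 0 H with three, and aromatic n carries 0 H:
  atom 1: O, bond orders sum to 2 (valence 2) → 0 H
  atom 2: C, bond orders sum to 3 (valence 4) → 1 H
  atom 3: aromatic c, 3 neighbours → 0 H
  atom 4: aromatic c, 3 neighbours → 0 H
  atom 5: C, bond orders sum to 4 (valence 4) → 0 H
  atom 6: N, bond orders sum to 3 (valence 3) → 0 H
  atom 7: aromatic c, 3 neighbours → 0 H
  atom 8: C, bond orders sum to 4 (valence 4) → 0 H
  atom 9: O, bond orders sum to 2 (valence 2) → 0 H
  atom 10: N, bond orders sum to 1 (valence 3) → 2 H
  atom 11: aromatic c, 3 neighbours → 0 H
  atom 12: C, bond orders sum to 1 (valence 4) → 3 H
  atom 13: aromatic c, 3 neighbours → 0 H
  atom 14: C, bond orders sum to 4 (valence 4) → 0 H
  atom 15: N, bond orders sum to 3 (valence 3) → 0 H
  atom 16: aromatic c, 3 neighbours → 0 H
  atom 17: Br (halogen, monovalent) → 0 H
Totals → C:11, H:6, Br:1, N:3, O:2.
In Hill order: C11H6BrN3O2.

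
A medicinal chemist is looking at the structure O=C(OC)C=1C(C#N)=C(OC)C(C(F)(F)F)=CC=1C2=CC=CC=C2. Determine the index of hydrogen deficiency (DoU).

Molecular formula: C17H12F3NO3.
DoU = (2C + 2 + N − H − X) / 2, where X is the halogen count and O/S are ignored.
    = (2·17 + 2 + 1 − 12 − 3) / 2 = 22 / 2 = 11.

11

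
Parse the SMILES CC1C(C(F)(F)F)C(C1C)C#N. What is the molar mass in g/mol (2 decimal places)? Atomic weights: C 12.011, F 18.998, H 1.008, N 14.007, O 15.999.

First, the molecular formula is C8H10F3N (counting implicit H from valence).
  C: 8 × 12.011 = 96.088
  F: 3 × 18.998 = 56.994
  H: 10 × 1.008 = 10.080
  N: 1 × 14.007 = 14.007
Sum: 8×12.011 + 3×18.998 + 10×1.008 + 1×14.007 = 177.169 → 177.17 g/mol.

177.17 g/mol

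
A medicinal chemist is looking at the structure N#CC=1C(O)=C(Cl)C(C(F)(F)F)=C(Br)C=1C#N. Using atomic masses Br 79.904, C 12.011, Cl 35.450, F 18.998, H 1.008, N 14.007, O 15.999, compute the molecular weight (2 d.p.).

First, the molecular formula is C9HBrClF3N2O (counting implicit H from valence).
  Br: 1 × 79.904 = 79.904
  C: 9 × 12.011 = 108.099
  Cl: 1 × 35.450 = 35.450
  F: 3 × 18.998 = 56.994
  H: 1 × 1.008 = 1.008
  N: 2 × 14.007 = 28.014
  O: 1 × 15.999 = 15.999
Sum: 1×79.904 + 9×12.011 + 1×35.450 + 3×18.998 + 1×1.008 + 2×14.007 + 1×15.999 = 325.468 → 325.47 g/mol.

325.47 g/mol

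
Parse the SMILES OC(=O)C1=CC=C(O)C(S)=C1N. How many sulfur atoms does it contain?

1

Scan the SMILES for S atoms (remember two-letter symbols like Cl and Br are single atoms).
Sulfur count: 1.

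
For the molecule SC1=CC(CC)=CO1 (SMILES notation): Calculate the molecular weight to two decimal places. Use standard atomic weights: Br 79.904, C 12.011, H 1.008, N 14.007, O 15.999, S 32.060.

First, the molecular formula is C6H8OS (counting implicit H from valence).
  C: 6 × 12.011 = 72.066
  H: 8 × 1.008 = 8.064
  O: 1 × 15.999 = 15.999
  S: 1 × 32.060 = 32.060
Sum: 6×12.011 + 8×1.008 + 1×15.999 + 1×32.060 = 128.189 → 128.19 g/mol.

128.19 g/mol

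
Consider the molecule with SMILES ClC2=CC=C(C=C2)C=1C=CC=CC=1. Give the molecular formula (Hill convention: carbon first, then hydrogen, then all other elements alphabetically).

Walk through each heavy atom and fill implicit hydrogens from standard valence (C 4, N 3, O 2, S 2, halogen 1):
  atom 1: Cl (halogen, monovalent) → 0 H
  atom 2: C, bond orders sum to 4 (valence 4) → 0 H
  atom 3: C, bond orders sum to 3 (valence 4) → 1 H
  atom 4: C, bond orders sum to 3 (valence 4) → 1 H
  atom 5: C, bond orders sum to 4 (valence 4) → 0 H
  atom 6: C, bond orders sum to 3 (valence 4) → 1 H
  atom 7: C, bond orders sum to 3 (valence 4) → 1 H
  atom 8: C, bond orders sum to 4 (valence 4) → 0 H
  atom 9: C, bond orders sum to 3 (valence 4) → 1 H
  atom 10: C, bond orders sum to 3 (valence 4) → 1 H
  atom 11: C, bond orders sum to 3 (valence 4) → 1 H
  atom 12: C, bond orders sum to 3 (valence 4) → 1 H
  atom 13: C, bond orders sum to 3 (valence 4) → 1 H
Totals → C:12, H:9, Cl:1.
In Hill order: C12H9Cl.

C12H9Cl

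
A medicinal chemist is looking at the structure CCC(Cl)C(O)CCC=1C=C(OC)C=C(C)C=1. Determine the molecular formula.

Walk through each heavy atom and fill implicit hydrogens from standard valence (C 4, N 3, O 2, S 2, halogen 1):
  atom 1: C, bond orders sum to 1 (valence 4) → 3 H
  atom 2: C, bond orders sum to 2 (valence 4) → 2 H
  atom 3: C, bond orders sum to 3 (valence 4) → 1 H
  atom 4: Cl (halogen, monovalent) → 0 H
  atom 5: C, bond orders sum to 3 (valence 4) → 1 H
  atom 6: O, bond orders sum to 1 (valence 2) → 1 H
  atom 7: C, bond orders sum to 2 (valence 4) → 2 H
  atom 8: C, bond orders sum to 2 (valence 4) → 2 H
  atom 9: C, bond orders sum to 4 (valence 4) → 0 H
  atom 10: C, bond orders sum to 3 (valence 4) → 1 H
  atom 11: C, bond orders sum to 4 (valence 4) → 0 H
  atom 12: O, bond orders sum to 2 (valence 2) → 0 H
  atom 13: C, bond orders sum to 1 (valence 4) → 3 H
  atom 14: C, bond orders sum to 3 (valence 4) → 1 H
  atom 15: C, bond orders sum to 4 (valence 4) → 0 H
  atom 16: C, bond orders sum to 1 (valence 4) → 3 H
  atom 17: C, bond orders sum to 3 (valence 4) → 1 H
Totals → C:14, H:21, Cl:1, O:2.

C14H21ClO2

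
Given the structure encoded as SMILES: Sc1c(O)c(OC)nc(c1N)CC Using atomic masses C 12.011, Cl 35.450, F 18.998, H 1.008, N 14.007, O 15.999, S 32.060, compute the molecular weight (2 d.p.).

First, the molecular formula is C8H12N2O2S (counting implicit H from valence).
  C: 8 × 12.011 = 96.088
  H: 12 × 1.008 = 12.096
  N: 2 × 14.007 = 28.014
  O: 2 × 15.999 = 31.998
  S: 1 × 32.060 = 32.060
Sum: 8×12.011 + 12×1.008 + 2×14.007 + 2×15.999 + 1×32.060 = 200.256 → 200.26 g/mol.

200.26 g/mol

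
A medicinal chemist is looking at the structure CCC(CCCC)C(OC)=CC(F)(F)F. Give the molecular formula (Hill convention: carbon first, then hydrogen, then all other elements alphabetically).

Walk through each heavy atom and fill implicit hydrogens from standard valence (C 4, N 3, O 2, S 2, halogen 1):
  atom 1: C, bond orders sum to 1 (valence 4) → 3 H
  atom 2: C, bond orders sum to 2 (valence 4) → 2 H
  atom 3: C, bond orders sum to 3 (valence 4) → 1 H
  atom 4: C, bond orders sum to 2 (valence 4) → 2 H
  atom 5: C, bond orders sum to 2 (valence 4) → 2 H
  atom 6: C, bond orders sum to 2 (valence 4) → 2 H
  atom 7: C, bond orders sum to 1 (valence 4) → 3 H
  atom 8: C, bond orders sum to 4 (valence 4) → 0 H
  atom 9: O, bond orders sum to 2 (valence 2) → 0 H
  atom 10: C, bond orders sum to 1 (valence 4) → 3 H
  atom 11: C, bond orders sum to 3 (valence 4) → 1 H
  atom 12: C, bond orders sum to 4 (valence 4) → 0 H
  atom 13: F (halogen, monovalent) → 0 H
  atom 14: F (halogen, monovalent) → 0 H
  atom 15: F (halogen, monovalent) → 0 H
Totals → C:11, H:19, F:3, O:1.
In Hill order: C11H19F3O.

C11H19F3O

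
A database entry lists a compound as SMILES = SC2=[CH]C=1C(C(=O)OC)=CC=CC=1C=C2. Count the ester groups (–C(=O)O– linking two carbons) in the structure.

1

The ester motif appears at heavy-atom position 6 in the SMILES.
Other groups present: 1 thiol.
Ester count: 1.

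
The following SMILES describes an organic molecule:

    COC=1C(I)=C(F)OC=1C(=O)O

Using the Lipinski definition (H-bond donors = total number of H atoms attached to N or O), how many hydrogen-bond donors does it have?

1

Donors: find every N or O and count the H atoms it carries.
  atom 2 (O): bond orders sum to 2 → 0 H
  atom 8 (O): bond orders sum to 2 → 0 H
  atom 11 (O): bond orders sum to 2 → 0 H
  atom 12 (O): bond orders sum to 1 → 1 H
Lipinski HBD = 1.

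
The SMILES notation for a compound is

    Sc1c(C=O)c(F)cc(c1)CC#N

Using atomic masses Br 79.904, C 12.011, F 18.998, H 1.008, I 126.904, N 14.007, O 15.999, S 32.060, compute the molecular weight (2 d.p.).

195.21 g/mol

First, the molecular formula is C9H6FNOS (counting implicit H from valence).
  C: 9 × 12.011 = 108.099
  F: 1 × 18.998 = 18.998
  H: 6 × 1.008 = 6.048
  N: 1 × 14.007 = 14.007
  O: 1 × 15.999 = 15.999
  S: 1 × 32.060 = 32.060
Sum: 9×12.011 + 1×18.998 + 6×1.008 + 1×14.007 + 1×15.999 + 1×32.060 = 195.211 → 195.21 g/mol.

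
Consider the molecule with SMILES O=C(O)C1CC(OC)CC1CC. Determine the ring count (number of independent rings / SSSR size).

1

In SMILES, each pair of matching ring-closure digits denotes one ring-closing bond; the number of such bonds equals the number of independent rings.
Ring-closure bonds here: 1.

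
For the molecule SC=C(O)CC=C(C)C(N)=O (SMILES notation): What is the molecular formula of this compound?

Walk through each heavy atom and fill implicit hydrogens from standard valence (C 4, N 3, O 2, S 2, halogen 1):
  atom 1: S, bond orders sum to 1 (valence 2) → 1 H
  atom 2: C, bond orders sum to 3 (valence 4) → 1 H
  atom 3: C, bond orders sum to 4 (valence 4) → 0 H
  atom 4: O, bond orders sum to 1 (valence 2) → 1 H
  atom 5: C, bond orders sum to 2 (valence 4) → 2 H
  atom 6: C, bond orders sum to 3 (valence 4) → 1 H
  atom 7: C, bond orders sum to 4 (valence 4) → 0 H
  atom 8: C, bond orders sum to 1 (valence 4) → 3 H
  atom 9: C, bond orders sum to 4 (valence 4) → 0 H
  atom 10: N, bond orders sum to 1 (valence 3) → 2 H
  atom 11: O, bond orders sum to 2 (valence 2) → 0 H
Totals → C:7, H:11, N:1, O:2, S:1.
In Hill order: C7H11NO2S.

C7H11NO2S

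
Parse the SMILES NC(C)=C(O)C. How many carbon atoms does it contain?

4

Count every carbon token in the SMILES (each C, including those in ring-closure positions and inside branches).
Carbon count: 4.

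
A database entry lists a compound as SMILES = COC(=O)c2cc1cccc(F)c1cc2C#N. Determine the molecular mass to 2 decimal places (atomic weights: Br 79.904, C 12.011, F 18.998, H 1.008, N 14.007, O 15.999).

First, the molecular formula is C13H8FNO2 (counting implicit H from valence).
  C: 13 × 12.011 = 156.143
  F: 1 × 18.998 = 18.998
  H: 8 × 1.008 = 8.064
  N: 1 × 14.007 = 14.007
  O: 2 × 15.999 = 31.998
Sum: 13×12.011 + 1×18.998 + 8×1.008 + 1×14.007 + 2×15.999 = 229.210 → 229.21 g/mol.

229.21 g/mol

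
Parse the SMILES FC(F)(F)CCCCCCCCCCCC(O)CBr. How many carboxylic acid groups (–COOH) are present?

0

Scan the SMILES for the carboxylic acid motif — none present.
Groups that are present: 1 hydroxyl.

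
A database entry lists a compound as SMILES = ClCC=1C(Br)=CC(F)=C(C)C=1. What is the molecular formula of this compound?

Walk through each heavy atom and fill implicit hydrogens from standard valence (C 4, N 3, O 2, S 2, halogen 1):
  atom 1: Cl (halogen, monovalent) → 0 H
  atom 2: C, bond orders sum to 2 (valence 4) → 2 H
  atom 3: C, bond orders sum to 4 (valence 4) → 0 H
  atom 4: C, bond orders sum to 4 (valence 4) → 0 H
  atom 5: Br (halogen, monovalent) → 0 H
  atom 6: C, bond orders sum to 3 (valence 4) → 1 H
  atom 7: C, bond orders sum to 4 (valence 4) → 0 H
  atom 8: F (halogen, monovalent) → 0 H
  atom 9: C, bond orders sum to 4 (valence 4) → 0 H
  atom 10: C, bond orders sum to 1 (valence 4) → 3 H
  atom 11: C, bond orders sum to 3 (valence 4) → 1 H
Totals → C:8, H:7, Br:1, Cl:1, F:1.

C8H7BrClF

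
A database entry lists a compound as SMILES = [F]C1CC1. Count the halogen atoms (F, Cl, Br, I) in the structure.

Halogen atoms appear at heavy-atom position 1 (1×F).
Halogen count: 1.

1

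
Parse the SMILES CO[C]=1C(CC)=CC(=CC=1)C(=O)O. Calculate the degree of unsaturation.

5

Degree of unsaturation = (number of rings) + (number of π bonds).
Ring closures in the SMILES: 1.
π bonds: 4 double bonds (each 1 DoU) → 4 DoU from unsaturation.
Total DoU = 1 + 4 = 5.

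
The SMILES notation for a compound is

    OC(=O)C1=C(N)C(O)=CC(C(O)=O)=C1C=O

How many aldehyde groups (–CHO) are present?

The aldehyde motif appears at heavy-atom position 15 in the SMILES.
Other groups present: 2 carboxylic acid, 1 hydroxyl, 1 primary amine.
Aldehyde count: 1.

1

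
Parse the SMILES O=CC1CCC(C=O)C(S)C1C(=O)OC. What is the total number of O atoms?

4

Scan the SMILES for O atoms (remember two-letter symbols like Cl and Br are single atoms).
Oxygen count: 4.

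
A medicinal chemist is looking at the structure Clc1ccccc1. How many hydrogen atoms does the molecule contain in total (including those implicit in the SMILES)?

5

Walk through each heavy atom and fill implicit hydrogens from standard valence (C 4, N 3, O 2, S 2, halogen 1); for lowercase aromatic atoms, an aromatic c carries 1 H when it has two neighbours and 0 H with three, and aromatic n carries 0 H:
  atom 1: Cl (halogen, monovalent) → 0 H
  atom 2: aromatic c, 3 neighbours → 0 H
  atom 3: aromatic c, 2 neighbours → 1 H
  atom 4: aromatic c, 2 neighbours → 1 H
  atom 5: aromatic c, 2 neighbours → 1 H
  atom 6: aromatic c, 2 neighbours → 1 H
  atom 7: aromatic c, 2 neighbours → 1 H
Total hydrogens: 5.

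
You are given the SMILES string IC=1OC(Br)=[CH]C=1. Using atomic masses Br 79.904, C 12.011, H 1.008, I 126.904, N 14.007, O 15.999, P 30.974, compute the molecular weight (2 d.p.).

First, the molecular formula is C4H2BrIO (counting implicit H from valence).
  Br: 1 × 79.904 = 79.904
  C: 4 × 12.011 = 48.044
  H: 2 × 1.008 = 2.016
  I: 1 × 126.904 = 126.904
  O: 1 × 15.999 = 15.999
Sum: 1×79.904 + 4×12.011 + 2×1.008 + 1×126.904 + 1×15.999 = 272.867 → 272.87 g/mol.

272.87 g/mol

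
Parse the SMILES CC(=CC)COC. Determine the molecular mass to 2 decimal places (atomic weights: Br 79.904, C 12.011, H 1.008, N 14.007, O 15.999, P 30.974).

First, the molecular formula is C6H12O (counting implicit H from valence).
  C: 6 × 12.011 = 72.066
  H: 12 × 1.008 = 12.096
  O: 1 × 15.999 = 15.999
Sum: 6×12.011 + 12×1.008 + 1×15.999 = 100.161 → 100.16 g/mol.

100.16 g/mol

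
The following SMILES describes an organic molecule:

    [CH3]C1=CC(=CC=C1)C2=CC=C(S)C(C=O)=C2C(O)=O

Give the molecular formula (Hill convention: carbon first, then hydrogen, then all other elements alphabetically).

Walk through each heavy atom and fill implicit hydrogens from standard valence (C 4, N 3, O 2, S 2, halogen 1):
  atom 1: C with explicit H count 3
  atom 2: C, bond orders sum to 4 (valence 4) → 0 H
  atom 3: C, bond orders sum to 3 (valence 4) → 1 H
  atom 4: C, bond orders sum to 4 (valence 4) → 0 H
  atom 5: C, bond orders sum to 3 (valence 4) → 1 H
  atom 6: C, bond orders sum to 3 (valence 4) → 1 H
  atom 7: C, bond orders sum to 3 (valence 4) → 1 H
  atom 8: C, bond orders sum to 4 (valence 4) → 0 H
  atom 9: C, bond orders sum to 3 (valence 4) → 1 H
  atom 10: C, bond orders sum to 3 (valence 4) → 1 H
  atom 11: C, bond orders sum to 4 (valence 4) → 0 H
  atom 12: S, bond orders sum to 1 (valence 2) → 1 H
  atom 13: C, bond orders sum to 4 (valence 4) → 0 H
  atom 14: C, bond orders sum to 3 (valence 4) → 1 H
  atom 15: O, bond orders sum to 2 (valence 2) → 0 H
  atom 16: C, bond orders sum to 4 (valence 4) → 0 H
  atom 17: C, bond orders sum to 4 (valence 4) → 0 H
  atom 18: O, bond orders sum to 1 (valence 2) → 1 H
  atom 19: O, bond orders sum to 2 (valence 2) → 0 H
Totals → C:15, H:12, O:3, S:1.

C15H12O3S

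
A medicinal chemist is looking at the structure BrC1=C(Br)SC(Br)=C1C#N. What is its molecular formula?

Walk through each heavy atom and fill implicit hydrogens from standard valence (C 4, N 3, O 2, S 2, halogen 1):
  atom 1: Br (halogen, monovalent) → 0 H
  atom 2: C, bond orders sum to 4 (valence 4) → 0 H
  atom 3: C, bond orders sum to 4 (valence 4) → 0 H
  atom 4: Br (halogen, monovalent) → 0 H
  atom 5: S, bond orders sum to 2 (valence 2) → 0 H
  atom 6: C, bond orders sum to 4 (valence 4) → 0 H
  atom 7: Br (halogen, monovalent) → 0 H
  atom 8: C, bond orders sum to 4 (valence 4) → 0 H
  atom 9: C, bond orders sum to 4 (valence 4) → 0 H
  atom 10: N, bond orders sum to 3 (valence 3) → 0 H
Totals → C:5, Br:3, N:1, S:1.
In Hill order: C5Br3NS.

C5Br3NS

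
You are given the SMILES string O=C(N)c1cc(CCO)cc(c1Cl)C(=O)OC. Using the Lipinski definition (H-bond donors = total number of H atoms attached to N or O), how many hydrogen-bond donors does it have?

3

Donors: find every N or O and count the H atoms it carries.
  atom 1 (O): bond orders sum to 2 → 0 H
  atom 3 (N): bond orders sum to 1 → 2 H
  atom 9 (O): bond orders sum to 1 → 1 H
  atom 15 (O): bond orders sum to 2 → 0 H
  atom 16 (O): bond orders sum to 2 → 0 H
Lipinski HBD = 3.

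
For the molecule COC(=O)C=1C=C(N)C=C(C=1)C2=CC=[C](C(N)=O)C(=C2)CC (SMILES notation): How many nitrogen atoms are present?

2

Scan the SMILES for N atoms (remember two-letter symbols like Cl and Br are single atoms).
Nitrogen count: 2.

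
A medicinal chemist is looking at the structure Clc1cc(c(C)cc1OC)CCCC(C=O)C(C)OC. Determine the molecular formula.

C16H23ClO3

Walk through each heavy atom and fill implicit hydrogens from standard valence (C 4, N 3, O 2, S 2, halogen 1); for lowercase aromatic atoms, an aromatic c carries 1 H when it has two neighbours and 0 H with three, and aromatic n carries 0 H:
  atom 1: Cl (halogen, monovalent) → 0 H
  atom 2: aromatic c, 3 neighbours → 0 H
  atom 3: aromatic c, 2 neighbours → 1 H
  atom 4: aromatic c, 3 neighbours → 0 H
  atom 5: aromatic c, 3 neighbours → 0 H
  atom 6: C, bond orders sum to 1 (valence 4) → 3 H
  atom 7: aromatic c, 2 neighbours → 1 H
  atom 8: aromatic c, 3 neighbours → 0 H
  atom 9: O, bond orders sum to 2 (valence 2) → 0 H
  atom 10: C, bond orders sum to 1 (valence 4) → 3 H
  atom 11: C, bond orders sum to 2 (valence 4) → 2 H
  atom 12: C, bond orders sum to 2 (valence 4) → 2 H
  atom 13: C, bond orders sum to 2 (valence 4) → 2 H
  atom 14: C, bond orders sum to 3 (valence 4) → 1 H
  atom 15: C, bond orders sum to 3 (valence 4) → 1 H
  atom 16: O, bond orders sum to 2 (valence 2) → 0 H
  atom 17: C, bond orders sum to 3 (valence 4) → 1 H
  atom 18: C, bond orders sum to 1 (valence 4) → 3 H
  atom 19: O, bond orders sum to 2 (valence 2) → 0 H
  atom 20: C, bond orders sum to 1 (valence 4) → 3 H
Totals → C:16, H:23, Cl:1, O:3.
In Hill order: C16H23ClO3.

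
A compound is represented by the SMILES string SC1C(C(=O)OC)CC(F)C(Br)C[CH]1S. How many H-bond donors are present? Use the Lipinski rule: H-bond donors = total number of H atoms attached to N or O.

Donors: find every N or O and count the H atoms it carries.
  atom 5 (O): bond orders sum to 2 → 0 H
  atom 6 (O): bond orders sum to 2 → 0 H
Lipinski HBD = 0.

0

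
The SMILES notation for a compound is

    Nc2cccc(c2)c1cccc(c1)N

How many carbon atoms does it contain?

Count every carbon token in the SMILES (each C, including those in ring-closure positions and inside branches).
Carbon count: 12.

12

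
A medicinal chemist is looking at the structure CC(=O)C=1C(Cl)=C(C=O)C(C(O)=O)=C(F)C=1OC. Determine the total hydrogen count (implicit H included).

Walk through each heavy atom and fill implicit hydrogens from standard valence (C 4, N 3, O 2, S 2, halogen 1):
  atom 1: C, bond orders sum to 1 (valence 4) → 3 H
  atom 2: C, bond orders sum to 4 (valence 4) → 0 H
  atom 3: O, bond orders sum to 2 (valence 2) → 0 H
  atom 4: C, bond orders sum to 4 (valence 4) → 0 H
  atom 5: C, bond orders sum to 4 (valence 4) → 0 H
  atom 6: Cl (halogen, monovalent) → 0 H
  atom 7: C, bond orders sum to 4 (valence 4) → 0 H
  atom 8: C, bond orders sum to 3 (valence 4) → 1 H
  atom 9: O, bond orders sum to 2 (valence 2) → 0 H
  atom 10: C, bond orders sum to 4 (valence 4) → 0 H
  atom 11: C, bond orders sum to 4 (valence 4) → 0 H
  atom 12: O, bond orders sum to 1 (valence 2) → 1 H
  atom 13: O, bond orders sum to 2 (valence 2) → 0 H
  atom 14: C, bond orders sum to 4 (valence 4) → 0 H
  atom 15: F (halogen, monovalent) → 0 H
  atom 16: C, bond orders sum to 4 (valence 4) → 0 H
  atom 17: O, bond orders sum to 2 (valence 2) → 0 H
  atom 18: C, bond orders sum to 1 (valence 4) → 3 H
Total hydrogens: 8.

8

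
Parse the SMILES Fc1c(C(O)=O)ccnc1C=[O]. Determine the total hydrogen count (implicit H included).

Walk through each heavy atom and fill implicit hydrogens from standard valence (C 4, N 3, O 2, S 2, halogen 1); for lowercase aromatic atoms, an aromatic c carries 1 H when it has two neighbours and 0 H with three, and aromatic n carries 0 H:
  atom 1: F (halogen, monovalent) → 0 H
  atom 2: aromatic c, 3 neighbours → 0 H
  atom 3: aromatic c, 3 neighbours → 0 H
  atom 4: C, bond orders sum to 4 (valence 4) → 0 H
  atom 5: O, bond orders sum to 1 (valence 2) → 1 H
  atom 6: O, bond orders sum to 2 (valence 2) → 0 H
  atom 7: aromatic c, 2 neighbours → 1 H
  atom 8: aromatic c, 2 neighbours → 1 H
  atom 9: aromatic n, 2 neighbours → 0 H
  atom 10: aromatic c, 3 neighbours → 0 H
  atom 11: C, bond orders sum to 3 (valence 4) → 1 H
  atom 12: O with explicit H count 0
Total hydrogens: 4.

4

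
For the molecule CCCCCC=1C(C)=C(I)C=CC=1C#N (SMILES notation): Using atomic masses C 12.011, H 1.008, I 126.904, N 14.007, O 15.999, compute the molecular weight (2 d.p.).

313.18 g/mol

First, the molecular formula is C13H16IN (counting implicit H from valence).
  C: 13 × 12.011 = 156.143
  H: 16 × 1.008 = 16.128
  I: 1 × 126.904 = 126.904
  N: 1 × 14.007 = 14.007
Sum: 13×12.011 + 16×1.008 + 1×126.904 + 1×14.007 = 313.182 → 313.18 g/mol.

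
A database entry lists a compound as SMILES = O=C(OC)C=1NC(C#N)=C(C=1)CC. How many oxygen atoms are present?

Scan the SMILES for O atoms (remember two-letter symbols like Cl and Br are single atoms).
Oxygen count: 2.

2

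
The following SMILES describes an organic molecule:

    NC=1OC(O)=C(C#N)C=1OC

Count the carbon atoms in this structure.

6

Count every carbon token in the SMILES (each C, including those in ring-closure positions and inside branches).
Carbon count: 6.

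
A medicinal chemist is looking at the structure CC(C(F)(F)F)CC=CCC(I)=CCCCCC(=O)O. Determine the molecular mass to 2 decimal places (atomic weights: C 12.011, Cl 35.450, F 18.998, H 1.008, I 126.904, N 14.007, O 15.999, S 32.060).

404.21 g/mol

First, the molecular formula is C14H20F3IO2 (counting implicit H from valence).
  C: 14 × 12.011 = 168.154
  F: 3 × 18.998 = 56.994
  H: 20 × 1.008 = 20.160
  I: 1 × 126.904 = 126.904
  O: 2 × 15.999 = 31.998
Sum: 14×12.011 + 3×18.998 + 20×1.008 + 1×126.904 + 2×15.999 = 404.210 → 404.21 g/mol.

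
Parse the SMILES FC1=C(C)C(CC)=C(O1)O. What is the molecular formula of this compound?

C7H9FO2

Walk through each heavy atom and fill implicit hydrogens from standard valence (C 4, N 3, O 2, S 2, halogen 1):
  atom 1: F (halogen, monovalent) → 0 H
  atom 2: C, bond orders sum to 4 (valence 4) → 0 H
  atom 3: C, bond orders sum to 4 (valence 4) → 0 H
  atom 4: C, bond orders sum to 1 (valence 4) → 3 H
  atom 5: C, bond orders sum to 4 (valence 4) → 0 H
  atom 6: C, bond orders sum to 2 (valence 4) → 2 H
  atom 7: C, bond orders sum to 1 (valence 4) → 3 H
  atom 8: C, bond orders sum to 4 (valence 4) → 0 H
  atom 9: O, bond orders sum to 2 (valence 2) → 0 H
  atom 10: O, bond orders sum to 1 (valence 2) → 1 H
Totals → C:7, H:9, F:1, O:2.
In Hill order: C7H9FO2.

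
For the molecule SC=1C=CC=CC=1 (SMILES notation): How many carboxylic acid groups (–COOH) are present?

0

Scan the SMILES for the carboxylic acid motif — none present.
Groups that are present: 1 thiol.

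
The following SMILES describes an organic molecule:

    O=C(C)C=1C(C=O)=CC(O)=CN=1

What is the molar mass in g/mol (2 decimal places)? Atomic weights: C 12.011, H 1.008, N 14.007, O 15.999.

165.15 g/mol

First, the molecular formula is C8H7NO3 (counting implicit H from valence).
  C: 8 × 12.011 = 96.088
  H: 7 × 1.008 = 7.056
  N: 1 × 14.007 = 14.007
  O: 3 × 15.999 = 47.997
Sum: 8×12.011 + 7×1.008 + 1×14.007 + 3×15.999 = 165.148 → 165.15 g/mol.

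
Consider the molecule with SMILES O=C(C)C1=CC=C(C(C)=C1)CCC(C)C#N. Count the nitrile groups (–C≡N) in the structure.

The nitrile motif appears at heavy-atom position 15 in the SMILES.
Other groups present: 1 ketone.
Nitrile count: 1.

1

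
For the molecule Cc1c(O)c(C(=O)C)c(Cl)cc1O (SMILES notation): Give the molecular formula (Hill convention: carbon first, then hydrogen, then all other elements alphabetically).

C9H9ClO3

Walk through each heavy atom and fill implicit hydrogens from standard valence (C 4, N 3, O 2, S 2, halogen 1); for lowercase aromatic atoms, an aromatic c carries 1 H when it has two neighbours and 0 H with three, and aromatic n carries 0 H:
  atom 1: C, bond orders sum to 1 (valence 4) → 3 H
  atom 2: aromatic c, 3 neighbours → 0 H
  atom 3: aromatic c, 3 neighbours → 0 H
  atom 4: O, bond orders sum to 1 (valence 2) → 1 H
  atom 5: aromatic c, 3 neighbours → 0 H
  atom 6: C, bond orders sum to 4 (valence 4) → 0 H
  atom 7: O, bond orders sum to 2 (valence 2) → 0 H
  atom 8: C, bond orders sum to 1 (valence 4) → 3 H
  atom 9: aromatic c, 3 neighbours → 0 H
  atom 10: Cl (halogen, monovalent) → 0 H
  atom 11: aromatic c, 2 neighbours → 1 H
  atom 12: aromatic c, 3 neighbours → 0 H
  atom 13: O, bond orders sum to 1 (valence 2) → 1 H
Totals → C:9, H:9, Cl:1, O:3.
In Hill order: C9H9ClO3.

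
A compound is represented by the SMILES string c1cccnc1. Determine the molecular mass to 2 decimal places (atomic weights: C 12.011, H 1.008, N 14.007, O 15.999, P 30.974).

79.10 g/mol

First, the molecular formula is C5H5N (counting implicit H from valence).
  C: 5 × 12.011 = 60.055
  H: 5 × 1.008 = 5.040
  N: 1 × 14.007 = 14.007
Sum: 5×12.011 + 5×1.008 + 1×14.007 = 79.102 → 79.10 g/mol.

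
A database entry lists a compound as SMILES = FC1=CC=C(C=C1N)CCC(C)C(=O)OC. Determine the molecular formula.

C12H16FNO2

Walk through each heavy atom and fill implicit hydrogens from standard valence (C 4, N 3, O 2, S 2, halogen 1):
  atom 1: F (halogen, monovalent) → 0 H
  atom 2: C, bond orders sum to 4 (valence 4) → 0 H
  atom 3: C, bond orders sum to 3 (valence 4) → 1 H
  atom 4: C, bond orders sum to 3 (valence 4) → 1 H
  atom 5: C, bond orders sum to 4 (valence 4) → 0 H
  atom 6: C, bond orders sum to 3 (valence 4) → 1 H
  atom 7: C, bond orders sum to 4 (valence 4) → 0 H
  atom 8: N, bond orders sum to 1 (valence 3) → 2 H
  atom 9: C, bond orders sum to 2 (valence 4) → 2 H
  atom 10: C, bond orders sum to 2 (valence 4) → 2 H
  atom 11: C, bond orders sum to 3 (valence 4) → 1 H
  atom 12: C, bond orders sum to 1 (valence 4) → 3 H
  atom 13: C, bond orders sum to 4 (valence 4) → 0 H
  atom 14: O, bond orders sum to 2 (valence 2) → 0 H
  atom 15: O, bond orders sum to 2 (valence 2) → 0 H
  atom 16: C, bond orders sum to 1 (valence 4) → 3 H
Totals → C:12, H:16, F:1, N:1, O:2.
In Hill order: C12H16FNO2.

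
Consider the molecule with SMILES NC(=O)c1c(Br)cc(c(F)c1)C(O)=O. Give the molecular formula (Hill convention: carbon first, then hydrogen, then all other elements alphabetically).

C8H5BrFNO3

Walk through each heavy atom and fill implicit hydrogens from standard valence (C 4, N 3, O 2, S 2, halogen 1); for lowercase aromatic atoms, an aromatic c carries 1 H when it has two neighbours and 0 H with three, and aromatic n carries 0 H:
  atom 1: N, bond orders sum to 1 (valence 3) → 2 H
  atom 2: C, bond orders sum to 4 (valence 4) → 0 H
  atom 3: O, bond orders sum to 2 (valence 2) → 0 H
  atom 4: aromatic c, 3 neighbours → 0 H
  atom 5: aromatic c, 3 neighbours → 0 H
  atom 6: Br (halogen, monovalent) → 0 H
  atom 7: aromatic c, 2 neighbours → 1 H
  atom 8: aromatic c, 3 neighbours → 0 H
  atom 9: aromatic c, 3 neighbours → 0 H
  atom 10: F (halogen, monovalent) → 0 H
  atom 11: aromatic c, 2 neighbours → 1 H
  atom 12: C, bond orders sum to 4 (valence 4) → 0 H
  atom 13: O, bond orders sum to 1 (valence 2) → 1 H
  atom 14: O, bond orders sum to 2 (valence 2) → 0 H
Totals → C:8, H:5, Br:1, F:1, N:1, O:3.
In Hill order: C8H5BrFNO3.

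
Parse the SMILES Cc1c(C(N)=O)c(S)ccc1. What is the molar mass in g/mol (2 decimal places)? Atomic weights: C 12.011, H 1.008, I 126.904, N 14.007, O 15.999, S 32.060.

167.23 g/mol

First, the molecular formula is C8H9NOS (counting implicit H from valence).
  C: 8 × 12.011 = 96.088
  H: 9 × 1.008 = 9.072
  N: 1 × 14.007 = 14.007
  O: 1 × 15.999 = 15.999
  S: 1 × 32.060 = 32.060
Sum: 8×12.011 + 9×1.008 + 1×14.007 + 1×15.999 + 1×32.060 = 167.226 → 167.23 g/mol.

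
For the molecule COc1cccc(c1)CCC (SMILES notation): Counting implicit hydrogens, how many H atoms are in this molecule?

14

Walk through each heavy atom and fill implicit hydrogens from standard valence (C 4, N 3, O 2, S 2, halogen 1); for lowercase aromatic atoms, an aromatic c carries 1 H when it has two neighbours and 0 H with three, and aromatic n carries 0 H:
  atom 1: C, bond orders sum to 1 (valence 4) → 3 H
  atom 2: O, bond orders sum to 2 (valence 2) → 0 H
  atom 3: aromatic c, 3 neighbours → 0 H
  atom 4: aromatic c, 2 neighbours → 1 H
  atom 5: aromatic c, 2 neighbours → 1 H
  atom 6: aromatic c, 2 neighbours → 1 H
  atom 7: aromatic c, 3 neighbours → 0 H
  atom 8: aromatic c, 2 neighbours → 1 H
  atom 9: C, bond orders sum to 2 (valence 4) → 2 H
  atom 10: C, bond orders sum to 2 (valence 4) → 2 H
  atom 11: C, bond orders sum to 1 (valence 4) → 3 H
Total hydrogens: 14.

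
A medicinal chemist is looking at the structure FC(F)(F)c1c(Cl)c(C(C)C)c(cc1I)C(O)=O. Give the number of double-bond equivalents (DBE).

Molecular formula: C11H9ClF3IO2.
DoU = (2C + 2 + N − H − X) / 2, where X is the halogen count and O/S are ignored.
    = (2·11 + 2 + 0 − 9 − 5) / 2 = 10 / 2 = 5.

5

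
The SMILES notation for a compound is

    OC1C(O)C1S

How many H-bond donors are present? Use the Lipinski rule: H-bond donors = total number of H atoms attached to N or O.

2

Donors: find every N or O and count the H atoms it carries.
  atom 1 (O): bond orders sum to 1 → 1 H
  atom 4 (O): bond orders sum to 1 → 1 H
Lipinski HBD = 2.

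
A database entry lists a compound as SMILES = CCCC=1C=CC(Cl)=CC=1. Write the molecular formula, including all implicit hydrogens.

Walk through each heavy atom and fill implicit hydrogens from standard valence (C 4, N 3, O 2, S 2, halogen 1):
  atom 1: C, bond orders sum to 1 (valence 4) → 3 H
  atom 2: C, bond orders sum to 2 (valence 4) → 2 H
  atom 3: C, bond orders sum to 2 (valence 4) → 2 H
  atom 4: C, bond orders sum to 4 (valence 4) → 0 H
  atom 5: C, bond orders sum to 3 (valence 4) → 1 H
  atom 6: C, bond orders sum to 3 (valence 4) → 1 H
  atom 7: C, bond orders sum to 4 (valence 4) → 0 H
  atom 8: Cl (halogen, monovalent) → 0 H
  atom 9: C, bond orders sum to 3 (valence 4) → 1 H
  atom 10: C, bond orders sum to 3 (valence 4) → 1 H
Totals → C:9, H:11, Cl:1.
In Hill order: C9H11Cl.

C9H11Cl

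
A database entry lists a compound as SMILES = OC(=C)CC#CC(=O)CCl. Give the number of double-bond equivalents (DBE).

Degree of unsaturation = (number of rings) + (number of π bonds).
Ring closures in the SMILES: 0.
π bonds: 2 double bonds (each 1 DoU), 1 triple bond (each 2 DoU) → 4 DoU from unsaturation.
Total DoU = 0 + 4 = 4.

4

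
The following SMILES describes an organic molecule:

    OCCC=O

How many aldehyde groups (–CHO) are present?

1

The aldehyde motif appears at heavy-atom position 4 in the SMILES.
Other groups present: 1 hydroxyl.
Aldehyde count: 1.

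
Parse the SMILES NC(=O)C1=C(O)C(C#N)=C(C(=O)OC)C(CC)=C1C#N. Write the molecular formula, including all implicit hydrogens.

Walk through each heavy atom and fill implicit hydrogens from standard valence (C 4, N 3, O 2, S 2, halogen 1):
  atom 1: N, bond orders sum to 1 (valence 3) → 2 H
  atom 2: C, bond orders sum to 4 (valence 4) → 0 H
  atom 3: O, bond orders sum to 2 (valence 2) → 0 H
  atom 4: C, bond orders sum to 4 (valence 4) → 0 H
  atom 5: C, bond orders sum to 4 (valence 4) → 0 H
  atom 6: O, bond orders sum to 1 (valence 2) → 1 H
  atom 7: C, bond orders sum to 4 (valence 4) → 0 H
  atom 8: C, bond orders sum to 4 (valence 4) → 0 H
  atom 9: N, bond orders sum to 3 (valence 3) → 0 H
  atom 10: C, bond orders sum to 4 (valence 4) → 0 H
  atom 11: C, bond orders sum to 4 (valence 4) → 0 H
  atom 12: O, bond orders sum to 2 (valence 2) → 0 H
  atom 13: O, bond orders sum to 2 (valence 2) → 0 H
  atom 14: C, bond orders sum to 1 (valence 4) → 3 H
  atom 15: C, bond orders sum to 4 (valence 4) → 0 H
  atom 16: C, bond orders sum to 2 (valence 4) → 2 H
  atom 17: C, bond orders sum to 1 (valence 4) → 3 H
  atom 18: C, bond orders sum to 4 (valence 4) → 0 H
  atom 19: C, bond orders sum to 4 (valence 4) → 0 H
  atom 20: N, bond orders sum to 3 (valence 3) → 0 H
Totals → C:13, H:11, N:3, O:4.

C13H11N3O4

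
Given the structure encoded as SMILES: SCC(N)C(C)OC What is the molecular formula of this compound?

Walk through each heavy atom and fill implicit hydrogens from standard valence (C 4, N 3, O 2, S 2, halogen 1):
  atom 1: S, bond orders sum to 1 (valence 2) → 1 H
  atom 2: C, bond orders sum to 2 (valence 4) → 2 H
  atom 3: C, bond orders sum to 3 (valence 4) → 1 H
  atom 4: N, bond orders sum to 1 (valence 3) → 2 H
  atom 5: C, bond orders sum to 3 (valence 4) → 1 H
  atom 6: C, bond orders sum to 1 (valence 4) → 3 H
  atom 7: O, bond orders sum to 2 (valence 2) → 0 H
  atom 8: C, bond orders sum to 1 (valence 4) → 3 H
Totals → C:5, H:13, N:1, O:1, S:1.

C5H13NOS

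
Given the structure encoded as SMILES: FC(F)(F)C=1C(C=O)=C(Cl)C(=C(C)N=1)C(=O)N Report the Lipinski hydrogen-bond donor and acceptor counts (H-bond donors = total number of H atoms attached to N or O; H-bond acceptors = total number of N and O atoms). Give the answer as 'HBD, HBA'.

Donors: find every N or O and count the H atoms it carries.
  atom 8 (O): bond orders sum to 2 → 0 H
  atom 14 (N): bond orders sum to 3 → 0 H
  atom 16 (O): bond orders sum to 2 → 0 H
  atom 17 (N): bond orders sum to 1 → 2 H
Lipinski HBD = 2.
Acceptors: N atoms = 2, O atoms = 2 → HBA = 4.

2, 4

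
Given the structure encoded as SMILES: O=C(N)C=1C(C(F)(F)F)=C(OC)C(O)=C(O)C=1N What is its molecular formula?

Walk through each heavy atom and fill implicit hydrogens from standard valence (C 4, N 3, O 2, S 2, halogen 1):
  atom 1: O, bond orders sum to 2 (valence 2) → 0 H
  atom 2: C, bond orders sum to 4 (valence 4) → 0 H
  atom 3: N, bond orders sum to 1 (valence 3) → 2 H
  atom 4: C, bond orders sum to 4 (valence 4) → 0 H
  atom 5: C, bond orders sum to 4 (valence 4) → 0 H
  atom 6: C, bond orders sum to 4 (valence 4) → 0 H
  atom 7: F (halogen, monovalent) → 0 H
  atom 8: F (halogen, monovalent) → 0 H
  atom 9: F (halogen, monovalent) → 0 H
  atom 10: C, bond orders sum to 4 (valence 4) → 0 H
  atom 11: O, bond orders sum to 2 (valence 2) → 0 H
  atom 12: C, bond orders sum to 1 (valence 4) → 3 H
  atom 13: C, bond orders sum to 4 (valence 4) → 0 H
  atom 14: O, bond orders sum to 1 (valence 2) → 1 H
  atom 15: C, bond orders sum to 4 (valence 4) → 0 H
  atom 16: O, bond orders sum to 1 (valence 2) → 1 H
  atom 17: C, bond orders sum to 4 (valence 4) → 0 H
  atom 18: N, bond orders sum to 1 (valence 3) → 2 H
Totals → C:9, H:9, F:3, N:2, O:4.
In Hill order: C9H9F3N2O4.

C9H9F3N2O4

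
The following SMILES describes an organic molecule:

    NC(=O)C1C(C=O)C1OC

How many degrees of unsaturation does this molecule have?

3

Degree of unsaturation = (number of rings) + (number of π bonds).
Ring closures in the SMILES: 1.
π bonds: 2 double bonds (each 1 DoU) → 2 DoU from unsaturation.
Total DoU = 1 + 2 = 3.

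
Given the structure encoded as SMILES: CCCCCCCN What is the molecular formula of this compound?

Walk through each heavy atom and fill implicit hydrogens from standard valence (C 4, N 3, O 2, S 2, halogen 1):
  atom 1: C, bond orders sum to 1 (valence 4) → 3 H
  atom 2: C, bond orders sum to 2 (valence 4) → 2 H
  atom 3: C, bond orders sum to 2 (valence 4) → 2 H
  atom 4: C, bond orders sum to 2 (valence 4) → 2 H
  atom 5: C, bond orders sum to 2 (valence 4) → 2 H
  atom 6: C, bond orders sum to 2 (valence 4) → 2 H
  atom 7: C, bond orders sum to 2 (valence 4) → 2 H
  atom 8: N, bond orders sum to 1 (valence 3) → 2 H
Totals → C:7, H:17, N:1.
In Hill order: C7H17N.

C7H17N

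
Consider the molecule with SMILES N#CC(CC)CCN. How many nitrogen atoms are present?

Scan the SMILES for N atoms (remember two-letter symbols like Cl and Br are single atoms).
Nitrogen count: 2.

2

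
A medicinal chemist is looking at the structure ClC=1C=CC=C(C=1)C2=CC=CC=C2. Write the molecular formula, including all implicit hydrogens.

Walk through each heavy atom and fill implicit hydrogens from standard valence (C 4, N 3, O 2, S 2, halogen 1):
  atom 1: Cl (halogen, monovalent) → 0 H
  atom 2: C, bond orders sum to 4 (valence 4) → 0 H
  atom 3: C, bond orders sum to 3 (valence 4) → 1 H
  atom 4: C, bond orders sum to 3 (valence 4) → 1 H
  atom 5: C, bond orders sum to 3 (valence 4) → 1 H
  atom 6: C, bond orders sum to 4 (valence 4) → 0 H
  atom 7: C, bond orders sum to 3 (valence 4) → 1 H
  atom 8: C, bond orders sum to 4 (valence 4) → 0 H
  atom 9: C, bond orders sum to 3 (valence 4) → 1 H
  atom 10: C, bond orders sum to 3 (valence 4) → 1 H
  atom 11: C, bond orders sum to 3 (valence 4) → 1 H
  atom 12: C, bond orders sum to 3 (valence 4) → 1 H
  atom 13: C, bond orders sum to 3 (valence 4) → 1 H
Totals → C:12, H:9, Cl:1.
In Hill order: C12H9Cl.

C12H9Cl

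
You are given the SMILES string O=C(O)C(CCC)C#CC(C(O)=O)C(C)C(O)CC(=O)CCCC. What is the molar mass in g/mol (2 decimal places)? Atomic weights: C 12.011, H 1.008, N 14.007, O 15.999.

First, the molecular formula is C18H28O6 (counting implicit H from valence).
  C: 18 × 12.011 = 216.198
  H: 28 × 1.008 = 28.224
  O: 6 × 15.999 = 95.994
Sum: 18×12.011 + 28×1.008 + 6×15.999 = 340.416 → 340.42 g/mol.

340.42 g/mol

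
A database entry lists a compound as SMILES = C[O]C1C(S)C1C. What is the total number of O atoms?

Scan the SMILES for O atoms (remember two-letter symbols like Cl and Br are single atoms).
Oxygen count: 1.

1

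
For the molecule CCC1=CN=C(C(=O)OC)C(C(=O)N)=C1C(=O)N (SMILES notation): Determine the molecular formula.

C11H13N3O4

Walk through each heavy atom and fill implicit hydrogens from standard valence (C 4, N 3, O 2, S 2, halogen 1):
  atom 1: C, bond orders sum to 1 (valence 4) → 3 H
  atom 2: C, bond orders sum to 2 (valence 4) → 2 H
  atom 3: C, bond orders sum to 4 (valence 4) → 0 H
  atom 4: C, bond orders sum to 3 (valence 4) → 1 H
  atom 5: N, bond orders sum to 3 (valence 3) → 0 H
  atom 6: C, bond orders sum to 4 (valence 4) → 0 H
  atom 7: C, bond orders sum to 4 (valence 4) → 0 H
  atom 8: O, bond orders sum to 2 (valence 2) → 0 H
  atom 9: O, bond orders sum to 2 (valence 2) → 0 H
  atom 10: C, bond orders sum to 1 (valence 4) → 3 H
  atom 11: C, bond orders sum to 4 (valence 4) → 0 H
  atom 12: C, bond orders sum to 4 (valence 4) → 0 H
  atom 13: O, bond orders sum to 2 (valence 2) → 0 H
  atom 14: N, bond orders sum to 1 (valence 3) → 2 H
  atom 15: C, bond orders sum to 4 (valence 4) → 0 H
  atom 16: C, bond orders sum to 4 (valence 4) → 0 H
  atom 17: O, bond orders sum to 2 (valence 2) → 0 H
  atom 18: N, bond orders sum to 1 (valence 3) → 2 H
Totals → C:11, H:13, N:3, O:4.
In Hill order: C11H13N3O4.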